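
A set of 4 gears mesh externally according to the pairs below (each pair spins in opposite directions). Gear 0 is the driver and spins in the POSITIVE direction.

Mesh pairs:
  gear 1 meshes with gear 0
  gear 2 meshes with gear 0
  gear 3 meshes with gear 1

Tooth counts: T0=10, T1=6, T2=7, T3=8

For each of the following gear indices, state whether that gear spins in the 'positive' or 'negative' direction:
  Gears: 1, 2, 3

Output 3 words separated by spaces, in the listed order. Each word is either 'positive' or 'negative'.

Gear 0 (driver): positive (depth 0)
  gear 1: meshes with gear 0 -> depth 1 -> negative (opposite of gear 0)
  gear 2: meshes with gear 0 -> depth 1 -> negative (opposite of gear 0)
  gear 3: meshes with gear 1 -> depth 2 -> positive (opposite of gear 1)
Queried indices 1, 2, 3 -> negative, negative, positive

Answer: negative negative positive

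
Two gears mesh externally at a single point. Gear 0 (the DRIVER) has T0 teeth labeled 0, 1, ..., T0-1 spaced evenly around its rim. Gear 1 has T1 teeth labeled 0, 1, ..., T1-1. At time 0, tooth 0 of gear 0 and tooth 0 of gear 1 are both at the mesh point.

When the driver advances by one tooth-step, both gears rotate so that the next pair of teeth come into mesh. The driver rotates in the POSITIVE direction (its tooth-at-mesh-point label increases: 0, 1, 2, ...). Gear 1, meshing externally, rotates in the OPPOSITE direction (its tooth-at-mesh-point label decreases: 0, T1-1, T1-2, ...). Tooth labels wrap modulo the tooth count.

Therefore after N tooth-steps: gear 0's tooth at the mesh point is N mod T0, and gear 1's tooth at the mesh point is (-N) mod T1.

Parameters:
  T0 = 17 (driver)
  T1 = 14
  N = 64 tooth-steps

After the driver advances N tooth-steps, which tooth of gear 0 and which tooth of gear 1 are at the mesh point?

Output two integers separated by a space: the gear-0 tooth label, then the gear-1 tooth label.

Answer: 13 6

Derivation:
Gear 0 (driver, T0=17): tooth at mesh = N mod T0
  64 = 3 * 17 + 13, so 64 mod 17 = 13
  gear 0 tooth = 13
Gear 1 (driven, T1=14): tooth at mesh = (-N) mod T1
  64 = 4 * 14 + 8, so 64 mod 14 = 8
  (-64) mod 14 = (-8) mod 14 = 14 - 8 = 6
Mesh after 64 steps: gear-0 tooth 13 meets gear-1 tooth 6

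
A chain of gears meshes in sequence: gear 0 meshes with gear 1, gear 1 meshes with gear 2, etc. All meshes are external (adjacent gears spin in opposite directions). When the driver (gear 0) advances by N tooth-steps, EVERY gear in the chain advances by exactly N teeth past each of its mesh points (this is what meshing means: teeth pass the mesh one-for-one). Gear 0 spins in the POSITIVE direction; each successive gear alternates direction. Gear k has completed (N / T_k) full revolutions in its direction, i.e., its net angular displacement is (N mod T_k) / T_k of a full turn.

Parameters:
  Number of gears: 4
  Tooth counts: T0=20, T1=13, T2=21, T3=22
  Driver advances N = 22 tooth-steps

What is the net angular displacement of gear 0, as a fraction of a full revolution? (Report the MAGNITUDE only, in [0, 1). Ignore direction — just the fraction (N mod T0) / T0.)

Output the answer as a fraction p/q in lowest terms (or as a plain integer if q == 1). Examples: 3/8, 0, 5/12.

Answer: 1/10

Derivation:
Chain of 4 gears, tooth counts: [20, 13, 21, 22]
  gear 0: T0=20, direction=positive, advance = 22 mod 20 = 2 teeth = 2/20 turn
  gear 1: T1=13, direction=negative, advance = 22 mod 13 = 9 teeth = 9/13 turn
  gear 2: T2=21, direction=positive, advance = 22 mod 21 = 1 teeth = 1/21 turn
  gear 3: T3=22, direction=negative, advance = 22 mod 22 = 0 teeth = 0/22 turn
Gear 0: 22 mod 20 = 2
Fraction = 2 / 20 = 1/10 (gcd(2,20)=2) = 1/10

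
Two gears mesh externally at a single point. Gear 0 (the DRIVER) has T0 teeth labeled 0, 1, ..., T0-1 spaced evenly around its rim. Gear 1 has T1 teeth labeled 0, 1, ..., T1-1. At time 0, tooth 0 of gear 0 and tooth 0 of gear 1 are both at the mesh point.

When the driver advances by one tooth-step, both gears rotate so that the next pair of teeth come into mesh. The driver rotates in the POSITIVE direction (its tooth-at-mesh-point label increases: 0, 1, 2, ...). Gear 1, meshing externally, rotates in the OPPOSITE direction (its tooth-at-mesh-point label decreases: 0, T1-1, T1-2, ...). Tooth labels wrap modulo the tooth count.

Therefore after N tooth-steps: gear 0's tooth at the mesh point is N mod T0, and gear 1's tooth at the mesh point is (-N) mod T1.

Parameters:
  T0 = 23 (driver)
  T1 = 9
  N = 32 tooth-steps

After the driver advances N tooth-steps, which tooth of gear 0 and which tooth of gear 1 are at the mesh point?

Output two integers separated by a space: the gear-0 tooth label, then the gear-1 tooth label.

Gear 0 (driver, T0=23): tooth at mesh = N mod T0
  32 = 1 * 23 + 9, so 32 mod 23 = 9
  gear 0 tooth = 9
Gear 1 (driven, T1=9): tooth at mesh = (-N) mod T1
  32 = 3 * 9 + 5, so 32 mod 9 = 5
  (-32) mod 9 = (-5) mod 9 = 9 - 5 = 4
Mesh after 32 steps: gear-0 tooth 9 meets gear-1 tooth 4

Answer: 9 4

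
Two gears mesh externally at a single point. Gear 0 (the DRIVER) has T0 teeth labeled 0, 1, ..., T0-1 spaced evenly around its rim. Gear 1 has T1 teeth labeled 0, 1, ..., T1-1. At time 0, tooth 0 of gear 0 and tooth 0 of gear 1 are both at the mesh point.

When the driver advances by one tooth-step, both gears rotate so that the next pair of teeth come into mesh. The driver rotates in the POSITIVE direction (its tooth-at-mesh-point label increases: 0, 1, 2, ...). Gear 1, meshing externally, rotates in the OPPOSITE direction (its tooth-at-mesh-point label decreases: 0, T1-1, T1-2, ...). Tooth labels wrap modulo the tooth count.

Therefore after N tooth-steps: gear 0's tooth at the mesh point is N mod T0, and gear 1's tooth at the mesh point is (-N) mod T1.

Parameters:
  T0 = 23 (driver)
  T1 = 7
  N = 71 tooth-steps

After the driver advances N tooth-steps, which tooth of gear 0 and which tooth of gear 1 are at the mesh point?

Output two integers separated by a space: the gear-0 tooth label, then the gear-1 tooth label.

Answer: 2 6

Derivation:
Gear 0 (driver, T0=23): tooth at mesh = N mod T0
  71 = 3 * 23 + 2, so 71 mod 23 = 2
  gear 0 tooth = 2
Gear 1 (driven, T1=7): tooth at mesh = (-N) mod T1
  71 = 10 * 7 + 1, so 71 mod 7 = 1
  (-71) mod 7 = (-1) mod 7 = 7 - 1 = 6
Mesh after 71 steps: gear-0 tooth 2 meets gear-1 tooth 6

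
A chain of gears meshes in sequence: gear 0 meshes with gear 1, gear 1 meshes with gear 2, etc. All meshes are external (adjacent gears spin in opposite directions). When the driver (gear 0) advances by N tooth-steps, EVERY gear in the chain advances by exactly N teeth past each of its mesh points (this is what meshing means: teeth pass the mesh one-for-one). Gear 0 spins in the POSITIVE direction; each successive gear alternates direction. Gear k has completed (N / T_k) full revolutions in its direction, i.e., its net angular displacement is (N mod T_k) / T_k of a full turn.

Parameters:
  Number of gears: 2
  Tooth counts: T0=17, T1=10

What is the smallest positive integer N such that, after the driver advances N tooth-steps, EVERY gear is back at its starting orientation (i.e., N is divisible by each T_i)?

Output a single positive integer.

Answer: 170

Derivation:
Gear k returns to start when N is a multiple of T_k.
All gears at start simultaneously when N is a common multiple of [17, 10]; the smallest such N is lcm(17, 10).
Start: lcm = T0 = 17
Fold in T1=10: gcd(17, 10) = 1; lcm(17, 10) = 17 * 10 / 1 = 170 / 1 = 170
Full cycle length = 170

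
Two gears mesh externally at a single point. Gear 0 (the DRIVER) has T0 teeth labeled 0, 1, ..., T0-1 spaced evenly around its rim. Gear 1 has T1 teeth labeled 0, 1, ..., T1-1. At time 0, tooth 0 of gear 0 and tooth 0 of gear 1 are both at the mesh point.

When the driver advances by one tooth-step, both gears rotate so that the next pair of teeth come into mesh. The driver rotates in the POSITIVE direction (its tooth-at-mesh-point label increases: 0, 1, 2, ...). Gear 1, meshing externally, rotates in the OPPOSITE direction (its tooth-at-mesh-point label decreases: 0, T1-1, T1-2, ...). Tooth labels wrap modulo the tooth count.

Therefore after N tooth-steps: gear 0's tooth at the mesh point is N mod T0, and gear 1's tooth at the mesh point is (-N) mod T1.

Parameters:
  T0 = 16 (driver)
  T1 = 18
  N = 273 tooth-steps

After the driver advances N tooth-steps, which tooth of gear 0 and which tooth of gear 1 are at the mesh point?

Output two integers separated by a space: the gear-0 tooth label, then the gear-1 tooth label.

Answer: 1 15

Derivation:
Gear 0 (driver, T0=16): tooth at mesh = N mod T0
  273 = 17 * 16 + 1, so 273 mod 16 = 1
  gear 0 tooth = 1
Gear 1 (driven, T1=18): tooth at mesh = (-N) mod T1
  273 = 15 * 18 + 3, so 273 mod 18 = 3
  (-273) mod 18 = (-3) mod 18 = 18 - 3 = 15
Mesh after 273 steps: gear-0 tooth 1 meets gear-1 tooth 15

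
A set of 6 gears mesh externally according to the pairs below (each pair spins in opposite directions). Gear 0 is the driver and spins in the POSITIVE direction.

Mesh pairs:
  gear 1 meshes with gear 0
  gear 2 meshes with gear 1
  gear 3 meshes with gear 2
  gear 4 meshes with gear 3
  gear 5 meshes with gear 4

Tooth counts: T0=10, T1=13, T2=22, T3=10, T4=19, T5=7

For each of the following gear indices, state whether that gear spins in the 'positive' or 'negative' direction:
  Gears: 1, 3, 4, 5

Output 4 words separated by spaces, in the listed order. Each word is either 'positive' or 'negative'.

Gear 0 (driver): positive (depth 0)
  gear 1: meshes with gear 0 -> depth 1 -> negative (opposite of gear 0)
  gear 2: meshes with gear 1 -> depth 2 -> positive (opposite of gear 1)
  gear 3: meshes with gear 2 -> depth 3 -> negative (opposite of gear 2)
  gear 4: meshes with gear 3 -> depth 4 -> positive (opposite of gear 3)
  gear 5: meshes with gear 4 -> depth 5 -> negative (opposite of gear 4)
Queried indices 1, 3, 4, 5 -> negative, negative, positive, negative

Answer: negative negative positive negative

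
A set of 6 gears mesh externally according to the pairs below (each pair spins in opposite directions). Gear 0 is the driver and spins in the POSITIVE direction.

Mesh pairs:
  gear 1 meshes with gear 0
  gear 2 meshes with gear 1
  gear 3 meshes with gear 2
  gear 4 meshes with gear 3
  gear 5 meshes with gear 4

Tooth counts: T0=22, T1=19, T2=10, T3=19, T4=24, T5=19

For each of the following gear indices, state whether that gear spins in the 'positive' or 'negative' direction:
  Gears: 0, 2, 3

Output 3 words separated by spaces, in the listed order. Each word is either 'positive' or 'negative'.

Gear 0 (driver): positive (depth 0)
  gear 1: meshes with gear 0 -> depth 1 -> negative (opposite of gear 0)
  gear 2: meshes with gear 1 -> depth 2 -> positive (opposite of gear 1)
  gear 3: meshes with gear 2 -> depth 3 -> negative (opposite of gear 2)
  gear 4: meshes with gear 3 -> depth 4 -> positive (opposite of gear 3)
  gear 5: meshes with gear 4 -> depth 5 -> negative (opposite of gear 4)
Queried indices 0, 2, 3 -> positive, positive, negative

Answer: positive positive negative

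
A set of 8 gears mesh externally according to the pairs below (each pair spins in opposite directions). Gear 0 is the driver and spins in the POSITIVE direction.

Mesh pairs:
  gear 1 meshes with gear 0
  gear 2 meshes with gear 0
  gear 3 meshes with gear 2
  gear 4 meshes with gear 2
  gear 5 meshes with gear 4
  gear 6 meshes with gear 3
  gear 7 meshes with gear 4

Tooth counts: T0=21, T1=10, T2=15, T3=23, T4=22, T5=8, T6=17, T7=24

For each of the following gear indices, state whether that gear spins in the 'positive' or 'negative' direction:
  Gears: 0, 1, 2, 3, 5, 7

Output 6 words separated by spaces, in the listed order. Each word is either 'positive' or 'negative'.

Answer: positive negative negative positive negative negative

Derivation:
Gear 0 (driver): positive (depth 0)
  gear 1: meshes with gear 0 -> depth 1 -> negative (opposite of gear 0)
  gear 2: meshes with gear 0 -> depth 1 -> negative (opposite of gear 0)
  gear 3: meshes with gear 2 -> depth 2 -> positive (opposite of gear 2)
  gear 4: meshes with gear 2 -> depth 2 -> positive (opposite of gear 2)
  gear 5: meshes with gear 4 -> depth 3 -> negative (opposite of gear 4)
  gear 6: meshes with gear 3 -> depth 3 -> negative (opposite of gear 3)
  gear 7: meshes with gear 4 -> depth 3 -> negative (opposite of gear 4)
Queried indices 0, 1, 2, 3, 5, 7 -> positive, negative, negative, positive, negative, negative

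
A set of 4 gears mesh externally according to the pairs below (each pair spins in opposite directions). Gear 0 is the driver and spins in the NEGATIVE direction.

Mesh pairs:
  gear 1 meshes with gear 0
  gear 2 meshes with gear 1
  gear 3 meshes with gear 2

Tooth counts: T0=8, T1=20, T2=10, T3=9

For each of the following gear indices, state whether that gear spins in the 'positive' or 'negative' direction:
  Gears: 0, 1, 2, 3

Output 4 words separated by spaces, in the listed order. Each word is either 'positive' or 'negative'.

Gear 0 (driver): negative (depth 0)
  gear 1: meshes with gear 0 -> depth 1 -> positive (opposite of gear 0)
  gear 2: meshes with gear 1 -> depth 2 -> negative (opposite of gear 1)
  gear 3: meshes with gear 2 -> depth 3 -> positive (opposite of gear 2)
Queried indices 0, 1, 2, 3 -> negative, positive, negative, positive

Answer: negative positive negative positive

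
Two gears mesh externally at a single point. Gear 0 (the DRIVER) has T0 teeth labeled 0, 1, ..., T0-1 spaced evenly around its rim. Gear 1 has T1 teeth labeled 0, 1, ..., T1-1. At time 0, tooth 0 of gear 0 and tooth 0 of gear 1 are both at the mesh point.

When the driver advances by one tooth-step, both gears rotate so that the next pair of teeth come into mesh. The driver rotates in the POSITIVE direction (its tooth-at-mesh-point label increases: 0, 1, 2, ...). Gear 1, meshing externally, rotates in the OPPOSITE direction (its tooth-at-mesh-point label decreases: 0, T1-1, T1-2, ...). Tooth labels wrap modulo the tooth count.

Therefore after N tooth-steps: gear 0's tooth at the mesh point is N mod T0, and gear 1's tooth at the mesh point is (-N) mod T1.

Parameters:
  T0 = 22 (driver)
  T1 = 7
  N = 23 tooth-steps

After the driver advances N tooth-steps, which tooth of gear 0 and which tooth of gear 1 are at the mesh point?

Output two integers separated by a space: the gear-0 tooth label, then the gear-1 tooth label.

Gear 0 (driver, T0=22): tooth at mesh = N mod T0
  23 = 1 * 22 + 1, so 23 mod 22 = 1
  gear 0 tooth = 1
Gear 1 (driven, T1=7): tooth at mesh = (-N) mod T1
  23 = 3 * 7 + 2, so 23 mod 7 = 2
  (-23) mod 7 = (-2) mod 7 = 7 - 2 = 5
Mesh after 23 steps: gear-0 tooth 1 meets gear-1 tooth 5

Answer: 1 5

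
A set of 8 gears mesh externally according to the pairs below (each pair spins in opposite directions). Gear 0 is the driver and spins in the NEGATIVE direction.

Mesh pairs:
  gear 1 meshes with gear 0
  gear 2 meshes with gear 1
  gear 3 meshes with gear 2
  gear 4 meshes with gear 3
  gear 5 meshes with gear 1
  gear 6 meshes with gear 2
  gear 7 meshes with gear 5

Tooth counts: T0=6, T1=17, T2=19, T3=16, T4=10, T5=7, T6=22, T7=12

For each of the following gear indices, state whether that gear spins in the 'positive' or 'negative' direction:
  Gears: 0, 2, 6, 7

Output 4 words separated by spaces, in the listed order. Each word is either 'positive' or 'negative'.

Gear 0 (driver): negative (depth 0)
  gear 1: meshes with gear 0 -> depth 1 -> positive (opposite of gear 0)
  gear 2: meshes with gear 1 -> depth 2 -> negative (opposite of gear 1)
  gear 3: meshes with gear 2 -> depth 3 -> positive (opposite of gear 2)
  gear 4: meshes with gear 3 -> depth 4 -> negative (opposite of gear 3)
  gear 5: meshes with gear 1 -> depth 2 -> negative (opposite of gear 1)
  gear 6: meshes with gear 2 -> depth 3 -> positive (opposite of gear 2)
  gear 7: meshes with gear 5 -> depth 3 -> positive (opposite of gear 5)
Queried indices 0, 2, 6, 7 -> negative, negative, positive, positive

Answer: negative negative positive positive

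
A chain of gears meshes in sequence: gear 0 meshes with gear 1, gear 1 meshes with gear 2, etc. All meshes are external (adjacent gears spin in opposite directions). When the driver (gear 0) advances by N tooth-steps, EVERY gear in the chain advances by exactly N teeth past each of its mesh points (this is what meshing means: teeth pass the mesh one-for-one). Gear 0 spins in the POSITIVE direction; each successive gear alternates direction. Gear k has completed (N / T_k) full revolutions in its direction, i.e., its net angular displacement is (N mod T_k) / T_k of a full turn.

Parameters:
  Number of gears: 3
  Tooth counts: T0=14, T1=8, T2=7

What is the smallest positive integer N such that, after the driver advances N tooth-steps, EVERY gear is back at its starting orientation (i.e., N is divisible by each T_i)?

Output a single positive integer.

Answer: 56

Derivation:
Gear k returns to start when N is a multiple of T_k.
All gears at start simultaneously when N is a common multiple of [14, 8, 7]; the smallest such N is lcm(14, 8, 7).
Start: lcm = T0 = 14
Fold in T1=8: gcd(14, 8) = 2; lcm(14, 8) = 14 * 8 / 2 = 112 / 2 = 56
Fold in T2=7: gcd(56, 7) = 7; lcm(56, 7) = 56 * 7 / 7 = 392 / 7 = 56
Full cycle length = 56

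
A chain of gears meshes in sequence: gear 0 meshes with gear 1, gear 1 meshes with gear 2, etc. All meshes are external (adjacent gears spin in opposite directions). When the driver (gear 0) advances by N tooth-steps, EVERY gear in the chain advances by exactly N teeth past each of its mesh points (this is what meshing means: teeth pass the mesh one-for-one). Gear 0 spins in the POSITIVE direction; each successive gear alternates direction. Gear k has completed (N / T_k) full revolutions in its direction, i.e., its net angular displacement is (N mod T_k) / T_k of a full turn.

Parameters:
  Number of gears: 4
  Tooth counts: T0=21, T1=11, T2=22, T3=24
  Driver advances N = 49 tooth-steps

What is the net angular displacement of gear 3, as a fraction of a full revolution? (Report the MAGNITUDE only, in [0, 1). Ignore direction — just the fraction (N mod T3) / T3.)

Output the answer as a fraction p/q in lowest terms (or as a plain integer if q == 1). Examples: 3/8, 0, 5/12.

Chain of 4 gears, tooth counts: [21, 11, 22, 24]
  gear 0: T0=21, direction=positive, advance = 49 mod 21 = 7 teeth = 7/21 turn
  gear 1: T1=11, direction=negative, advance = 49 mod 11 = 5 teeth = 5/11 turn
  gear 2: T2=22, direction=positive, advance = 49 mod 22 = 5 teeth = 5/22 turn
  gear 3: T3=24, direction=negative, advance = 49 mod 24 = 1 teeth = 1/24 turn
Gear 3: 49 mod 24 = 1
Fraction = 1 / 24 = 1/24 (gcd(1,24)=1) = 1/24

Answer: 1/24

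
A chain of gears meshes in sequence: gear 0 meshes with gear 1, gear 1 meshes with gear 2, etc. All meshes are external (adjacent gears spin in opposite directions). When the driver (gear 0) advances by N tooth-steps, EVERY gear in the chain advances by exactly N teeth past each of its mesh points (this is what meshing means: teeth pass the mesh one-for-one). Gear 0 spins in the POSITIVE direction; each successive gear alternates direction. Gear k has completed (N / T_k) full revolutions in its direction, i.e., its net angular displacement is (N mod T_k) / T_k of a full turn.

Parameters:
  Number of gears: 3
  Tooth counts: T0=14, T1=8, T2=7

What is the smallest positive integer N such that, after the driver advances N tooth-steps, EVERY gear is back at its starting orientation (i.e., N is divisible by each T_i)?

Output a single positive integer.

Gear k returns to start when N is a multiple of T_k.
All gears at start simultaneously when N is a common multiple of [14, 8, 7]; the smallest such N is lcm(14, 8, 7).
Start: lcm = T0 = 14
Fold in T1=8: gcd(14, 8) = 2; lcm(14, 8) = 14 * 8 / 2 = 112 / 2 = 56
Fold in T2=7: gcd(56, 7) = 7; lcm(56, 7) = 56 * 7 / 7 = 392 / 7 = 56
Full cycle length = 56

Answer: 56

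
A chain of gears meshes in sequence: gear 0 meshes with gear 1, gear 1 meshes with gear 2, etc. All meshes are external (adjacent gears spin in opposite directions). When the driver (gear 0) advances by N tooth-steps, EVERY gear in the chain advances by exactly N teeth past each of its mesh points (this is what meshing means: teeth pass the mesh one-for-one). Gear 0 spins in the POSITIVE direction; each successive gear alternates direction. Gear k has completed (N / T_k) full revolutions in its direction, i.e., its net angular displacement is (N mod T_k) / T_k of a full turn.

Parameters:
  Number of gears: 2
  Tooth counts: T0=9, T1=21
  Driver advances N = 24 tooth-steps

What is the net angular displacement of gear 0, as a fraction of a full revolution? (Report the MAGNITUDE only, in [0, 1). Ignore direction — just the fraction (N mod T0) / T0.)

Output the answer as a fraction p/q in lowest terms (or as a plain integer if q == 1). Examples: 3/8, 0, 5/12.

Chain of 2 gears, tooth counts: [9, 21]
  gear 0: T0=9, direction=positive, advance = 24 mod 9 = 6 teeth = 6/9 turn
  gear 1: T1=21, direction=negative, advance = 24 mod 21 = 3 teeth = 3/21 turn
Gear 0: 24 mod 9 = 6
Fraction = 6 / 9 = 2/3 (gcd(6,9)=3) = 2/3

Answer: 2/3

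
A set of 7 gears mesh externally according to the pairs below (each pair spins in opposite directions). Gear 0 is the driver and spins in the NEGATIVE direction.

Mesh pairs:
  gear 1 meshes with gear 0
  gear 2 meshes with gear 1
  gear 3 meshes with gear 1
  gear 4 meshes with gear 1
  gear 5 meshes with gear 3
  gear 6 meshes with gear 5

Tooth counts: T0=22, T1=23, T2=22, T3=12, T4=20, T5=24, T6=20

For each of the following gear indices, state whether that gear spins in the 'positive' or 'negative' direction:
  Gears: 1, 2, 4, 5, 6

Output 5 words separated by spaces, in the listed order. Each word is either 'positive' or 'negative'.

Gear 0 (driver): negative (depth 0)
  gear 1: meshes with gear 0 -> depth 1 -> positive (opposite of gear 0)
  gear 2: meshes with gear 1 -> depth 2 -> negative (opposite of gear 1)
  gear 3: meshes with gear 1 -> depth 2 -> negative (opposite of gear 1)
  gear 4: meshes with gear 1 -> depth 2 -> negative (opposite of gear 1)
  gear 5: meshes with gear 3 -> depth 3 -> positive (opposite of gear 3)
  gear 6: meshes with gear 5 -> depth 4 -> negative (opposite of gear 5)
Queried indices 1, 2, 4, 5, 6 -> positive, negative, negative, positive, negative

Answer: positive negative negative positive negative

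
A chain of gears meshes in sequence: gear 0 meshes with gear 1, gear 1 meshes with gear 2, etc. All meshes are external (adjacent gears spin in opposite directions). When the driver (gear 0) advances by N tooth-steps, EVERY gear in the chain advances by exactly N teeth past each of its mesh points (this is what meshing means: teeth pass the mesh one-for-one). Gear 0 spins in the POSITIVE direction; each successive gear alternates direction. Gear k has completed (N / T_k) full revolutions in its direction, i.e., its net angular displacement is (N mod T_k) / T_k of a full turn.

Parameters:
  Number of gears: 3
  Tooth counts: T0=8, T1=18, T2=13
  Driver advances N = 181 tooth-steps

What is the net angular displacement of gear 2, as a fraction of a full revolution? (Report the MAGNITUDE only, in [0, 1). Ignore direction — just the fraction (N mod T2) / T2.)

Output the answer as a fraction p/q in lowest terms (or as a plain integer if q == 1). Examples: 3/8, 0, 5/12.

Answer: 12/13

Derivation:
Chain of 3 gears, tooth counts: [8, 18, 13]
  gear 0: T0=8, direction=positive, advance = 181 mod 8 = 5 teeth = 5/8 turn
  gear 1: T1=18, direction=negative, advance = 181 mod 18 = 1 teeth = 1/18 turn
  gear 2: T2=13, direction=positive, advance = 181 mod 13 = 12 teeth = 12/13 turn
Gear 2: 181 mod 13 = 12
Fraction = 12 / 13 = 12/13 (gcd(12,13)=1) = 12/13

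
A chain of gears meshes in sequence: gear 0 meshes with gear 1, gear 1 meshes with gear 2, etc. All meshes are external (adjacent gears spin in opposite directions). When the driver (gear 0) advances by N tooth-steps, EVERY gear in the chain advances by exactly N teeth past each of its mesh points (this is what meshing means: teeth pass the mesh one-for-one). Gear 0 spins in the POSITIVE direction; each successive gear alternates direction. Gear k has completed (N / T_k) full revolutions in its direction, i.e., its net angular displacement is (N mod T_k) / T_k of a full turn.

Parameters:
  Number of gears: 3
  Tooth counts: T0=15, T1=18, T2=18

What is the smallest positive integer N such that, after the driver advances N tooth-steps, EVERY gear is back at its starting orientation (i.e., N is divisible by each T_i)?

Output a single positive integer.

Answer: 90

Derivation:
Gear k returns to start when N is a multiple of T_k.
All gears at start simultaneously when N is a common multiple of [15, 18, 18]; the smallest such N is lcm(15, 18, 18).
Start: lcm = T0 = 15
Fold in T1=18: gcd(15, 18) = 3; lcm(15, 18) = 15 * 18 / 3 = 270 / 3 = 90
Fold in T2=18: gcd(90, 18) = 18; lcm(90, 18) = 90 * 18 / 18 = 1620 / 18 = 90
Full cycle length = 90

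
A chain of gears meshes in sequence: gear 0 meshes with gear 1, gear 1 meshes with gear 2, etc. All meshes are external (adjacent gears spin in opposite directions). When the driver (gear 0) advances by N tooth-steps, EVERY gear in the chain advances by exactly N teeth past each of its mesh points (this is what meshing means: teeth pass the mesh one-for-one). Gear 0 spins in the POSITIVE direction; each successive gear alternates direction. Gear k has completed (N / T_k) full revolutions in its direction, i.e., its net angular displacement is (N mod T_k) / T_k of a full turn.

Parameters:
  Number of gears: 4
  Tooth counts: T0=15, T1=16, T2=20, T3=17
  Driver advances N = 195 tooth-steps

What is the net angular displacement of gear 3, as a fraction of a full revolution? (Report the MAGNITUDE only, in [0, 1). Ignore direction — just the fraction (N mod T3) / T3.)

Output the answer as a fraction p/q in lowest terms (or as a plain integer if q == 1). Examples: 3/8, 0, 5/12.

Answer: 8/17

Derivation:
Chain of 4 gears, tooth counts: [15, 16, 20, 17]
  gear 0: T0=15, direction=positive, advance = 195 mod 15 = 0 teeth = 0/15 turn
  gear 1: T1=16, direction=negative, advance = 195 mod 16 = 3 teeth = 3/16 turn
  gear 2: T2=20, direction=positive, advance = 195 mod 20 = 15 teeth = 15/20 turn
  gear 3: T3=17, direction=negative, advance = 195 mod 17 = 8 teeth = 8/17 turn
Gear 3: 195 mod 17 = 8
Fraction = 8 / 17 = 8/17 (gcd(8,17)=1) = 8/17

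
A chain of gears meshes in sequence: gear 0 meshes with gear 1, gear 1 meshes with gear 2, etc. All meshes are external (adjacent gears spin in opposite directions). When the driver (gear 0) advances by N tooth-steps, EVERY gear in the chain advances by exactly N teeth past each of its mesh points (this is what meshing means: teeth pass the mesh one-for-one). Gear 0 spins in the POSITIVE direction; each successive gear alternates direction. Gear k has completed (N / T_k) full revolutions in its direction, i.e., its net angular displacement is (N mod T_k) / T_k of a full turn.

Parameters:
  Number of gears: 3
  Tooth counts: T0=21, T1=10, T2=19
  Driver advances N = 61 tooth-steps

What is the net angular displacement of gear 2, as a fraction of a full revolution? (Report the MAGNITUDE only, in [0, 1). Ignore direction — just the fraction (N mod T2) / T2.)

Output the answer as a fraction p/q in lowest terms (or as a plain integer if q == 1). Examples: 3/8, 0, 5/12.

Answer: 4/19

Derivation:
Chain of 3 gears, tooth counts: [21, 10, 19]
  gear 0: T0=21, direction=positive, advance = 61 mod 21 = 19 teeth = 19/21 turn
  gear 1: T1=10, direction=negative, advance = 61 mod 10 = 1 teeth = 1/10 turn
  gear 2: T2=19, direction=positive, advance = 61 mod 19 = 4 teeth = 4/19 turn
Gear 2: 61 mod 19 = 4
Fraction = 4 / 19 = 4/19 (gcd(4,19)=1) = 4/19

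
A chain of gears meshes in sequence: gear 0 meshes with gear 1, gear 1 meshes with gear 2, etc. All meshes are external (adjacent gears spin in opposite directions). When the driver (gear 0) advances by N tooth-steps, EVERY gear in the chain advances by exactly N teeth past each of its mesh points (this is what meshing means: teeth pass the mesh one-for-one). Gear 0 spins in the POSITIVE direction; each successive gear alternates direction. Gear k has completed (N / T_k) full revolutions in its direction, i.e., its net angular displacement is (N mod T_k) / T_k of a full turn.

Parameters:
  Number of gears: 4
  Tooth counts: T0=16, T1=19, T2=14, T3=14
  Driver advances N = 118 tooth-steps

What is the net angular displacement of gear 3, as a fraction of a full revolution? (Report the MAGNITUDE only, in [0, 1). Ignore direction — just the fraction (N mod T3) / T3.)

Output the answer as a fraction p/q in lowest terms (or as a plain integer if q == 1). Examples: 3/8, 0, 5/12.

Chain of 4 gears, tooth counts: [16, 19, 14, 14]
  gear 0: T0=16, direction=positive, advance = 118 mod 16 = 6 teeth = 6/16 turn
  gear 1: T1=19, direction=negative, advance = 118 mod 19 = 4 teeth = 4/19 turn
  gear 2: T2=14, direction=positive, advance = 118 mod 14 = 6 teeth = 6/14 turn
  gear 3: T3=14, direction=negative, advance = 118 mod 14 = 6 teeth = 6/14 turn
Gear 3: 118 mod 14 = 6
Fraction = 6 / 14 = 3/7 (gcd(6,14)=2) = 3/7

Answer: 3/7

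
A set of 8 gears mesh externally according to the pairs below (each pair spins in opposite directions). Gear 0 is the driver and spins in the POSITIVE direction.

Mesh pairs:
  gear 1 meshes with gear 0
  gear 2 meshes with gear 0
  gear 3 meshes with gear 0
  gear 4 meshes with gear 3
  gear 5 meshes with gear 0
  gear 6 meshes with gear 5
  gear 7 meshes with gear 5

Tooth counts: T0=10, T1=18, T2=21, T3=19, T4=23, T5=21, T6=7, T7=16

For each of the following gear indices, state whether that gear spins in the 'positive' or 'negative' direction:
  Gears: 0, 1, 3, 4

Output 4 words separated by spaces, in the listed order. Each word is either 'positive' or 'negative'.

Gear 0 (driver): positive (depth 0)
  gear 1: meshes with gear 0 -> depth 1 -> negative (opposite of gear 0)
  gear 2: meshes with gear 0 -> depth 1 -> negative (opposite of gear 0)
  gear 3: meshes with gear 0 -> depth 1 -> negative (opposite of gear 0)
  gear 4: meshes with gear 3 -> depth 2 -> positive (opposite of gear 3)
  gear 5: meshes with gear 0 -> depth 1 -> negative (opposite of gear 0)
  gear 6: meshes with gear 5 -> depth 2 -> positive (opposite of gear 5)
  gear 7: meshes with gear 5 -> depth 2 -> positive (opposite of gear 5)
Queried indices 0, 1, 3, 4 -> positive, negative, negative, positive

Answer: positive negative negative positive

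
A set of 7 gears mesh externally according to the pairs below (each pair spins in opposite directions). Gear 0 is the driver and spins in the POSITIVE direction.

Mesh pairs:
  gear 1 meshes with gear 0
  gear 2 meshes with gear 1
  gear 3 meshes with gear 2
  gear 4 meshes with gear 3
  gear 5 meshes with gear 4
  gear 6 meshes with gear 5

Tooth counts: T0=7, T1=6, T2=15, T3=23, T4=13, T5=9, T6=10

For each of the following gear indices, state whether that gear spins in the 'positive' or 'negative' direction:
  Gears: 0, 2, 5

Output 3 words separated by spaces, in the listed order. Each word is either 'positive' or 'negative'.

Gear 0 (driver): positive (depth 0)
  gear 1: meshes with gear 0 -> depth 1 -> negative (opposite of gear 0)
  gear 2: meshes with gear 1 -> depth 2 -> positive (opposite of gear 1)
  gear 3: meshes with gear 2 -> depth 3 -> negative (opposite of gear 2)
  gear 4: meshes with gear 3 -> depth 4 -> positive (opposite of gear 3)
  gear 5: meshes with gear 4 -> depth 5 -> negative (opposite of gear 4)
  gear 6: meshes with gear 5 -> depth 6 -> positive (opposite of gear 5)
Queried indices 0, 2, 5 -> positive, positive, negative

Answer: positive positive negative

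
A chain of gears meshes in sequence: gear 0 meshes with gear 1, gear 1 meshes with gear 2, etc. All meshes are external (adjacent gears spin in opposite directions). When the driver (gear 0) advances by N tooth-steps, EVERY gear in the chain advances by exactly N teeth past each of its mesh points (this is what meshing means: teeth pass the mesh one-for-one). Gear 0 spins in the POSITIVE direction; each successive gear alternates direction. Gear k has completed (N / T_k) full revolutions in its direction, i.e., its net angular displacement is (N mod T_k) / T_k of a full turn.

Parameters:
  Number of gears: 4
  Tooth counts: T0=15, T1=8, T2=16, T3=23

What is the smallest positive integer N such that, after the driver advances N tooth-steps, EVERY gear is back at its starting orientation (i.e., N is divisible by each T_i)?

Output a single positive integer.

Gear k returns to start when N is a multiple of T_k.
All gears at start simultaneously when N is a common multiple of [15, 8, 16, 23]; the smallest such N is lcm(15, 8, 16, 23).
Start: lcm = T0 = 15
Fold in T1=8: gcd(15, 8) = 1; lcm(15, 8) = 15 * 8 / 1 = 120 / 1 = 120
Fold in T2=16: gcd(120, 16) = 8; lcm(120, 16) = 120 * 16 / 8 = 1920 / 8 = 240
Fold in T3=23: gcd(240, 23) = 1; lcm(240, 23) = 240 * 23 / 1 = 5520 / 1 = 5520
Full cycle length = 5520

Answer: 5520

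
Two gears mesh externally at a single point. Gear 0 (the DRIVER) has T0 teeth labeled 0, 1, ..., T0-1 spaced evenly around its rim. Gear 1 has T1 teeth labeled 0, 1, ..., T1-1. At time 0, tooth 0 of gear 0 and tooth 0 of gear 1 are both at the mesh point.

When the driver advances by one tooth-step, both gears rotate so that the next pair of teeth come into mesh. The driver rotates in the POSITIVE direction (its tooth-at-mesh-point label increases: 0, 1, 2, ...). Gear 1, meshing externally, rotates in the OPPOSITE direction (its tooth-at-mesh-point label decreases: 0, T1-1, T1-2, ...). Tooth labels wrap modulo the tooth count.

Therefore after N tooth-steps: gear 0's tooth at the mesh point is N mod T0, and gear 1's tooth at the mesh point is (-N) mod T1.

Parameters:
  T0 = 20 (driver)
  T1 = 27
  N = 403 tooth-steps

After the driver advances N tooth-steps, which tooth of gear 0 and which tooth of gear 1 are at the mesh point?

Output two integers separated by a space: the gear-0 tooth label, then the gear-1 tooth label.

Answer: 3 2

Derivation:
Gear 0 (driver, T0=20): tooth at mesh = N mod T0
  403 = 20 * 20 + 3, so 403 mod 20 = 3
  gear 0 tooth = 3
Gear 1 (driven, T1=27): tooth at mesh = (-N) mod T1
  403 = 14 * 27 + 25, so 403 mod 27 = 25
  (-403) mod 27 = (-25) mod 27 = 27 - 25 = 2
Mesh after 403 steps: gear-0 tooth 3 meets gear-1 tooth 2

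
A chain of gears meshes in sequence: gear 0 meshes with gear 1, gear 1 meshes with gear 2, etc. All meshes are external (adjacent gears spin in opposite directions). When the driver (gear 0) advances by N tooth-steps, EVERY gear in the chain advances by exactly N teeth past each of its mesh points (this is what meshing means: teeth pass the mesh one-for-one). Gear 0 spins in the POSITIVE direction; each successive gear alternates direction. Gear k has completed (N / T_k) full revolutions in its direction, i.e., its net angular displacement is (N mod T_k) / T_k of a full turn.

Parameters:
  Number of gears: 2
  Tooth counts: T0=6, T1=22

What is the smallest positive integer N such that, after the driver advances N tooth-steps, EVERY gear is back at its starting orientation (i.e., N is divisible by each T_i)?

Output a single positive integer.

Answer: 66

Derivation:
Gear k returns to start when N is a multiple of T_k.
All gears at start simultaneously when N is a common multiple of [6, 22]; the smallest such N is lcm(6, 22).
Start: lcm = T0 = 6
Fold in T1=22: gcd(6, 22) = 2; lcm(6, 22) = 6 * 22 / 2 = 132 / 2 = 66
Full cycle length = 66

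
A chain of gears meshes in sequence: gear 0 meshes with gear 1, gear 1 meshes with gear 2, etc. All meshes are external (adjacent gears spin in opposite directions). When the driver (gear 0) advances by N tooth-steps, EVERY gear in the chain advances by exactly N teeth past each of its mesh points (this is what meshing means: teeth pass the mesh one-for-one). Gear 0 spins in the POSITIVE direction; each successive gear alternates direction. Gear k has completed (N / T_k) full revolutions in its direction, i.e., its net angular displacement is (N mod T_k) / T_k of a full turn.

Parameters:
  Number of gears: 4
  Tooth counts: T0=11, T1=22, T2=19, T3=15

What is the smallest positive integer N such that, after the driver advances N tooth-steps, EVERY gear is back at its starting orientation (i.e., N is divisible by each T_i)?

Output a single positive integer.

Gear k returns to start when N is a multiple of T_k.
All gears at start simultaneously when N is a common multiple of [11, 22, 19, 15]; the smallest such N is lcm(11, 22, 19, 15).
Start: lcm = T0 = 11
Fold in T1=22: gcd(11, 22) = 11; lcm(11, 22) = 11 * 22 / 11 = 242 / 11 = 22
Fold in T2=19: gcd(22, 19) = 1; lcm(22, 19) = 22 * 19 / 1 = 418 / 1 = 418
Fold in T3=15: gcd(418, 15) = 1; lcm(418, 15) = 418 * 15 / 1 = 6270 / 1 = 6270
Full cycle length = 6270

Answer: 6270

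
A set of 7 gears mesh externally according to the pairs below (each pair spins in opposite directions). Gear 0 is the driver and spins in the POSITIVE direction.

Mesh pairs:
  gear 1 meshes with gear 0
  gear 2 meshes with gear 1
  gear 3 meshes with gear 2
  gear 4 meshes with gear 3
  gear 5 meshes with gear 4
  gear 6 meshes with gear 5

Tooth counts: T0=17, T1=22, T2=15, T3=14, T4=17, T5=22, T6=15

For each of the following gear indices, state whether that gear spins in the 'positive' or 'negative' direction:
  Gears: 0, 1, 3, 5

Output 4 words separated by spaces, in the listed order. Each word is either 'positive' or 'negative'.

Gear 0 (driver): positive (depth 0)
  gear 1: meshes with gear 0 -> depth 1 -> negative (opposite of gear 0)
  gear 2: meshes with gear 1 -> depth 2 -> positive (opposite of gear 1)
  gear 3: meshes with gear 2 -> depth 3 -> negative (opposite of gear 2)
  gear 4: meshes with gear 3 -> depth 4 -> positive (opposite of gear 3)
  gear 5: meshes with gear 4 -> depth 5 -> negative (opposite of gear 4)
  gear 6: meshes with gear 5 -> depth 6 -> positive (opposite of gear 5)
Queried indices 0, 1, 3, 5 -> positive, negative, negative, negative

Answer: positive negative negative negative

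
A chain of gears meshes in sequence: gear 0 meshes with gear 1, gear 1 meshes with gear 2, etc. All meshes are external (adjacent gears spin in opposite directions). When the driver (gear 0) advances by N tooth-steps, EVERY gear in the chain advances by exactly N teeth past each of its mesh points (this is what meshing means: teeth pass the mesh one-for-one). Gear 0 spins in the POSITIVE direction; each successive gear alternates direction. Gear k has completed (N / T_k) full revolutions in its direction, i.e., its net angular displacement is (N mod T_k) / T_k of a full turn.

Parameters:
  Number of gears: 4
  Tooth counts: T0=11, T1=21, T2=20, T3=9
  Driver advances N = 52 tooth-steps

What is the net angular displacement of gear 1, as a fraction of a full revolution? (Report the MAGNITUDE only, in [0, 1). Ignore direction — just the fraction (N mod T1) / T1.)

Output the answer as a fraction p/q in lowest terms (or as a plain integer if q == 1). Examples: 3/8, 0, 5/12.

Chain of 4 gears, tooth counts: [11, 21, 20, 9]
  gear 0: T0=11, direction=positive, advance = 52 mod 11 = 8 teeth = 8/11 turn
  gear 1: T1=21, direction=negative, advance = 52 mod 21 = 10 teeth = 10/21 turn
  gear 2: T2=20, direction=positive, advance = 52 mod 20 = 12 teeth = 12/20 turn
  gear 3: T3=9, direction=negative, advance = 52 mod 9 = 7 teeth = 7/9 turn
Gear 1: 52 mod 21 = 10
Fraction = 10 / 21 = 10/21 (gcd(10,21)=1) = 10/21

Answer: 10/21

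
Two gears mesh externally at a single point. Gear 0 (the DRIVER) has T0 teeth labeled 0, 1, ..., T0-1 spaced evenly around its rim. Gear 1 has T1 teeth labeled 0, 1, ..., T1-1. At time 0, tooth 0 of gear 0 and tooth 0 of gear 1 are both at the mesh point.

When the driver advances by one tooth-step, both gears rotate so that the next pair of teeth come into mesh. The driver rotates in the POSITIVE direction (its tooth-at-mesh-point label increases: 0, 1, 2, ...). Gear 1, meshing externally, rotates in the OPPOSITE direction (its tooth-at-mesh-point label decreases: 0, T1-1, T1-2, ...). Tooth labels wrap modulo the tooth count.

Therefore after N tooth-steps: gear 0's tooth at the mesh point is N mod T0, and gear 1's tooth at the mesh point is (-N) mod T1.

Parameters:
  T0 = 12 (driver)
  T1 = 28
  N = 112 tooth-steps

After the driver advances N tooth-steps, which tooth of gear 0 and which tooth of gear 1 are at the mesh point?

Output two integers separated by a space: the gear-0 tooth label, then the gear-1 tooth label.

Gear 0 (driver, T0=12): tooth at mesh = N mod T0
  112 = 9 * 12 + 4, so 112 mod 12 = 4
  gear 0 tooth = 4
Gear 1 (driven, T1=28): tooth at mesh = (-N) mod T1
  112 = 4 * 28 + 0, so 112 mod 28 = 0
  (-112) mod 28 = 0
Mesh after 112 steps: gear-0 tooth 4 meets gear-1 tooth 0

Answer: 4 0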